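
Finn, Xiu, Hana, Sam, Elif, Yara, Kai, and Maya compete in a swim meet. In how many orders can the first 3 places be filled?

336

This is an ordered selection of 3 from 8: P(8,3).
That gives 8 × 7 × 6 = 336.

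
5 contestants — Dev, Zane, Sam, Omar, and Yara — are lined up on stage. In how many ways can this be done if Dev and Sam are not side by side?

There are 5! = 120 arrangements in all. If Dev and Sam are adjacent, merging them into one block gives 2·(4)! = 48 arrangements.
So 120 − 48 = 72 arrangements keep them apart.

72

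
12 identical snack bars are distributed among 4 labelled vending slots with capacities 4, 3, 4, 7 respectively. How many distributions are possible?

Ignoring the caps, the number of non-negative solutions to x_1+…+x_4 = 12 is C(15,3) = 455.
Subtract solutions that violate a single cap (substitute x_i' = x_i − (cap_i+1)): x_1 ≥ 5 gives C(10,3) = 120; x_2 ≥ 4 gives C(11,3) = 165; x_3 ≥ 5 gives C(10,3) = 120; x_4 ≥ 8 gives C(7,3) = 35. Together 440.
Add back pairs where two caps are both exceeded: 20 + 10 + 0 + 20 + 1 + 0 = 51.
By inclusion–exclusion the count is 455 − 440 + 51 = 66.

66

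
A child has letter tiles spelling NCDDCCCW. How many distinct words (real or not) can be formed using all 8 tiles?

840

NCDDCCCW has 8 letters with C appearing 4 times and D appearing twice.
Dividing 8! = 40320 by 4!·2! = 48 for the repeated letters gives 840.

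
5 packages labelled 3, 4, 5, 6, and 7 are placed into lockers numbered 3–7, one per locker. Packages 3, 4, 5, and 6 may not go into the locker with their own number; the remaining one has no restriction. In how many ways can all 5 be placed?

53

Let Aᵢ (for 3 ≤ i ≤ 6) be the placements that put package i in its forbidden locker. Any j of these fix j positions, leaving (5−j)! ways to fill the rest, and there are C(4,j) ways to pick which j.
By inclusion–exclusion, the number of valid placements is Σ_{j=0}^{4} (−1)^j C(4,j)·(5−j)!.
Computing: 120 − 96 + 36 − 8 + 1 = 53.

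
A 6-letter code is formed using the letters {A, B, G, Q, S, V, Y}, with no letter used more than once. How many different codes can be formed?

With no repetition, fill the 6 letters in order: 7 choices, then 6, down to 2.
That product is 7 × 6 × 5 × 4 × 3 × 2 = 5040.

5040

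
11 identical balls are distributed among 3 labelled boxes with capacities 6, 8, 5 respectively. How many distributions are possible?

36

Ignoring the caps, the number of non-negative solutions to x_1+…+x_3 = 11 is C(13,2) = 78.
Subtract solutions that violate a single cap (substitute x_i' = x_i − (cap_i+1)): x_1 ≥ 7 gives C(6,2) = 15; x_2 ≥ 9 gives C(4,2) = 6; x_3 ≥ 6 gives C(7,2) = 21. Together 42.
No two caps can be exceeded simultaneously, so the pair terms are all 0.
By inclusion–exclusion the count is 78 − 42 + 0 = 36.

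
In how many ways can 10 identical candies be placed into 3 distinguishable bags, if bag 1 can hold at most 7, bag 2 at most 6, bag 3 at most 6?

40

Ignoring the caps, the number of non-negative solutions to x_1+…+x_3 = 10 is C(12,2) = 66.
Subtract solutions that violate a single cap (substitute x_i' = x_i − (cap_i+1)): x_1 ≥ 8 gives C(4,2) = 6; x_2 ≥ 7 gives C(5,2) = 10; x_3 ≥ 7 gives C(5,2) = 10. Together 26.
No two caps can be exceeded simultaneously, so the pair terms are all 0.
By inclusion–exclusion the count is 66 − 26 + 0 = 40.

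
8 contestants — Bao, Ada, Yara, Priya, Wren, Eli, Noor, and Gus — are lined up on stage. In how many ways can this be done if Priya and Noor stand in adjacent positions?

Treat {Priya, Noor} as a single unit. There are 7 units to order, and the pair itself can be ordered 2 ways.
So the count is 2·(7)! = 10080.

10080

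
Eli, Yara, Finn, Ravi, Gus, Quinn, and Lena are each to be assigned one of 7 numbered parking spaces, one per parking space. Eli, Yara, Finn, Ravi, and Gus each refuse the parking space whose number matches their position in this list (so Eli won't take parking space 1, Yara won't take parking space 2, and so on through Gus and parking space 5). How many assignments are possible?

Let Aᵢ (for 1 ≤ i ≤ 5) be the placements that put person i in their forbidden parking space. Any j of these fix j positions, leaving (7−j)! ways to fill the rest, and there are C(5,j) ways to pick which j.
By inclusion–exclusion, the number of valid placements is Σ_{j=0}^{5} (−1)^j C(5,j)·(7−j)!.
Computing: 5040 − 3600 + 1200 − 240 + 30 − 2 = 2428.

2428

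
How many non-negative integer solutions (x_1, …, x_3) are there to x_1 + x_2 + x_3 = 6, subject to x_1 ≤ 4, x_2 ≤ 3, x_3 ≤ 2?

By stars and bars, unrestricted non-negative solutions to x_1+…+x_3 = 6 number C(6+2,2) = 28.
Subtract solutions that violate a single cap (substitute x_i' = x_i − (cap_i+1)): x_1 ≥ 5 gives C(3,2) = 3; x_2 ≥ 4 gives C(4,2) = 6; x_3 ≥ 3 gives C(5,2) = 10. Together 19.
No two caps can be exceeded simultaneously, so the pair terms are all 0.
By inclusion–exclusion the count is 28 − 19 + 0 = 9.

9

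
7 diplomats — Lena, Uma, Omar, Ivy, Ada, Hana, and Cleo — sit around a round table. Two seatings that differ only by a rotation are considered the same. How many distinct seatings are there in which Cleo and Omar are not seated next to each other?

All circular seatings of 7 people number (6)! = 720.
Those with Cleo next to Omar: fuse the pair into one unit and seat 6 units around a circle — 2·(5)! = 240.
Subtracting, 720 − 240 = 480.

480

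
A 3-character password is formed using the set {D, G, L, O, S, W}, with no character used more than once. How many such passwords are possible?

This is a permutation of 3 out of 6: P(6,3) = 6!/3!.
6 × 5 × 4 = 120.

120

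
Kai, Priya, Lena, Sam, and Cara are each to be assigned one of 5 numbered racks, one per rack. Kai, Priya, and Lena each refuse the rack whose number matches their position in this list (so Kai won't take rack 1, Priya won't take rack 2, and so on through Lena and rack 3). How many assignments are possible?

64

Let Aᵢ (for i ∈ {1, 2, 3}) be the placements that put person i in their forbidden rack. Any j of these fix j positions, leaving (5−j)! ways to fill the rest, and there are C(3,j) ways to pick which j.
By inclusion–exclusion, the number of valid placements is Σ_{j=0}^{3} (−1)^j C(3,j)·(5−j)!.
Computing: 120 − 72 + 18 − 2 = 64.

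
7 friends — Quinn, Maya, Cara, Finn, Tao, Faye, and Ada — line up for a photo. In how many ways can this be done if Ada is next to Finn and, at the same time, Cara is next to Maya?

Treat {Ada,Finn} as one block (2 orders) and {Cara,Maya} as another (2 orders).
That leaves 5 units to arrange: 2 × 2 × 5! = 4 × 120 = 480.

480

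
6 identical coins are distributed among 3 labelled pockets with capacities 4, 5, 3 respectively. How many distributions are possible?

18

Without the upper bounds there are C(8,2) = 28 ways to split 6 among 3 pockets.
Subtract solutions that violate a single cap (substitute x_i' = x_i − (cap_i+1)): x_1 ≥ 5 gives C(3,2) = 3; x_2 ≥ 6 gives C(2,2) = 1; x_3 ≥ 4 gives C(4,2) = 6. Together 10.
No two caps can be exceeded simultaneously, so the pair terms are all 0.
By inclusion–exclusion the count is 28 − 10 + 0 = 18.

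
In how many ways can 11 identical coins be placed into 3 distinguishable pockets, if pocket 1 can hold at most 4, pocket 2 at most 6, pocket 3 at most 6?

Without the upper bounds there are C(13,2) = 78 ways to split 11 among 3 pockets.
Subtract solutions that violate a single cap (substitute x_i' = x_i − (cap_i+1)): x_1 ≥ 5 gives C(8,2) = 28; x_2 ≥ 7 gives C(6,2) = 15; x_3 ≥ 7 gives C(6,2) = 15. Together 58.
No two caps can be exceeded simultaneously, so the pair terms are all 0.
By inclusion–exclusion the count is 78 − 58 + 0 = 20.

20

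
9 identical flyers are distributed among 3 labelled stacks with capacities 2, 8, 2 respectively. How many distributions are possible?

By stars and bars, unrestricted non-negative solutions to x_1+…+x_3 = 9 number C(9+2,2) = 55.
Subtract solutions that violate a single cap (substitute x_i' = x_i − (cap_i+1)): x_1 ≥ 3 gives C(8,2) = 28; x_2 ≥ 9 gives C(2,2) = 1; x_3 ≥ 3 gives C(8,2) = 28. Together 57.
Add back pairs where two caps are both exceeded: 0 + 10 + 0 = 10.
By inclusion–exclusion the count is 55 − 57 + 10 = 8.

8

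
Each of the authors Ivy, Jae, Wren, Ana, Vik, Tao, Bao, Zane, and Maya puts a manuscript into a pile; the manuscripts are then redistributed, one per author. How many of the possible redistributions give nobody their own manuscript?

133496

Count assignments avoiding every fixed point. For any j of the 9 authors fixed to their own manuscript, the other 9−j can be arranged in (9−j)! ways.
By inclusion–exclusion this is Σ_{j=0}^{9} (−1)^j C(9,j)·(9−j)!.
Computing: 362880 − 362880 + 181440 − 60480 + 15120 − 3024 + 504 − 72 + 9 − 1 = 133496.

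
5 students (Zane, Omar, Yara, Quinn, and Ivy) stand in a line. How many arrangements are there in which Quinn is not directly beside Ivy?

72

There are 5! = 120 arrangements in all. If Quinn and Ivy are adjacent, merging them into one block gives 2·(4)! = 48 arrangements.
Complementary counting: 120 − 48 = 72.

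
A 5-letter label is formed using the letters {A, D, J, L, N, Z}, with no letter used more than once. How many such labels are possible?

This is a permutation of 5 out of 6: P(6,5) = 6!/1!.
6 × 5 × 4 × 3 × 2 = 720.

720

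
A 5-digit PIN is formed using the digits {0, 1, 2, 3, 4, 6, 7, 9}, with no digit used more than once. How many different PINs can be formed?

With no repetition, fill the 5 digits in order: 8 choices, then 7, down to 4.
8 × 7 × 6 × 5 × 4 = 6720.

6720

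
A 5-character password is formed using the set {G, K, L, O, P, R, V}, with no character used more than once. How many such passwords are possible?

2520

Choose and order 5 of the 7 symbols: the first character has 7 options, the next 6, and so on down to 3.
7 × 6 × 5 × 4 × 3 = 2520.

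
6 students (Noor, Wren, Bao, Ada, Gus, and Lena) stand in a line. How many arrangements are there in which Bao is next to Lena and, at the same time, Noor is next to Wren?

Treat {Bao,Lena} as one block (2 orders) and {Noor,Wren} as another (2 orders).
That leaves 4 units to arrange: 2 × 2 × 4! = 4 × 24 = 96.

96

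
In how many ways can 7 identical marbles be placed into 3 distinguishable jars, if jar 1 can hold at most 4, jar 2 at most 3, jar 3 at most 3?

By stars and bars, unrestricted non-negative solutions to x_1+…+x_3 = 7 number C(7+2,2) = 36.
Subtract solutions that violate a single cap (substitute x_i' = x_i − (cap_i+1)): x_1 ≥ 5 gives C(4,2) = 6; x_2 ≥ 4 gives C(5,2) = 10; x_3 ≥ 4 gives C(5,2) = 10. Together 26.
No two caps can be exceeded simultaneously, so the pair terms are all 0.
By inclusion–exclusion the count is 36 − 26 + 0 = 10.

10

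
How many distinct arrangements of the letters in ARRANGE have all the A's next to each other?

360

Treat the 2 copies of A as a single block. The multiset to arrange is then {AA, E, G, N, R, R}, 6 items in all.
That gives (6)!/(2!) = 360 arrangements.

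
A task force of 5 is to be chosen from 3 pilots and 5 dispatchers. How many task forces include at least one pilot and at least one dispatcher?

55

Unrestricted: C(8,5) = 56 ways to pick any 5 of the 8.
Subtract selections that omit an entire group: no pilots → C(5,5) = 1; no dispatchers → C(3,5) = 0.
Both groups omitted at once is impossible, so 56 − 1 = 55.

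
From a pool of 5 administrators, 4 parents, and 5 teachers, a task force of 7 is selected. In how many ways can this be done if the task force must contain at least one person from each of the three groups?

3240

Unrestricted: C(14,7) = 3432 ways to pick any 7 of the 14.
Selections missing a whole group: no administrators → C(9,7) = 36; no parents → C(10,7) = 120; no teachers → C(9,7) = 36.
Add back selections omitting two groups (i.e. drawn from a single group): C(5,7) + C(4,7) + C(5,7) = 0.
By inclusion–exclusion: 3432 − 192 + 0 = 3240.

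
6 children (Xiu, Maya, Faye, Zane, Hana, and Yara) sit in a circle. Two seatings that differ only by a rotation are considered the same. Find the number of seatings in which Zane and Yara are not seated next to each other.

72

All circular seatings of 6 people number (5)! = 120.
Seatings with Zane beside Yara: treat them as a block with 2 internal orders, giving 2 × (4)! = 48.
Subtracting, 120 − 48 = 72.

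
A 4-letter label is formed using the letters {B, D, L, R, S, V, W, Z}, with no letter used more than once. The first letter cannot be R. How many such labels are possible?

The first letter has 8−1 = 7 choices (anything except R).
The remaining 3 letters are filled from the other 7 symbols without repetition: 7 × 6 × 5 = 210.
Total: 7 × 210 = 1470.

1470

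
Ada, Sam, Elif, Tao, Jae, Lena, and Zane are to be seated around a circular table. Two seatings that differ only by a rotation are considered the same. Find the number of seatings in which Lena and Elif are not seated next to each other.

480

All circular seatings of 7 people number (6)! = 720.
Seatings with Lena beside Elif: treat them as a block with 2 internal orders, giving 2 × (5)! = 240.
Subtracting, 720 − 240 = 480.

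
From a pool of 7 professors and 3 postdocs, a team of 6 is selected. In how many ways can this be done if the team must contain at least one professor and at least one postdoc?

Unrestricted: C(10,6) = 210 ways to pick any 6 of the 10.
Selections missing a whole group: no professors → C(3,6) = 0; no postdocs → C(7,6) = 7.
Both groups omitted at once is impossible, so 210 − 7 = 203.

203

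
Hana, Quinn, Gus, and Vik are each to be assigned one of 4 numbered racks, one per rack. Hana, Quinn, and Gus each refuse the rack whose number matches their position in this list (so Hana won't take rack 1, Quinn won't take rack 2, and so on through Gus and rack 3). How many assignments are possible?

11

Let Aᵢ (for i ∈ {1, 2, 3}) be the placements that put person i in their forbidden rack. Any j of these fix j positions, leaving (4−j)! ways to fill the rest, and there are C(3,j) ways to pick which j.
By inclusion–exclusion, the number of valid placements is Σ_{j=0}^{3} (−1)^j C(3,j)·(4−j)!.
Computing: 24 − 18 + 6 − 1 = 11.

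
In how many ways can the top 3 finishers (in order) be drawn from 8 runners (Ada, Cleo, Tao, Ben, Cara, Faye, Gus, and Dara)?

This is an ordered selection of 3 from 8: P(8,3).
That gives 8 × 7 × 6 = 336.

336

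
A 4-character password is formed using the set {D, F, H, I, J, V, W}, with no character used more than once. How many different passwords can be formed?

840

With no repetition, fill the 4 characters in order: 7 choices, then 6, down to 4.
That product is 7 × 6 × 5 × 4 = 840.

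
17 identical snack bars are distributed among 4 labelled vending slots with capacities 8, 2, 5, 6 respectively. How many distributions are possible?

31

Ignoring the caps, the number of non-negative solutions to x_1+…+x_4 = 17 is C(20,3) = 1140.
Subtract solutions that violate a single cap (substitute x_i' = x_i − (cap_i+1)): x_1 ≥ 9 gives C(11,3) = 165; x_2 ≥ 3 gives C(17,3) = 680; x_3 ≥ 6 gives C(14,3) = 364; x_4 ≥ 7 gives C(13,3) = 286. Together 1495.
Add back pairs where two caps are both exceeded: 56 + 10 + 4 + 165 + 120 + 35 = 390.
Subtract triples: 0 + 0 + 0 + 4 = 4.
By inclusion–exclusion the count is 1140 − 1495 + 390 − 4 = 31.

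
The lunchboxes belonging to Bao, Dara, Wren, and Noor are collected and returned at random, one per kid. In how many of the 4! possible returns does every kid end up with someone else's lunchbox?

Let Aᵢ be the assignments in which kid i gets their own lunchbox. We want the size of the complement of A₁∪…∪A_4.
By inclusion–exclusion this is Σ_{j=0}^{4} (−1)^j C(4,j)·(4−j)!.
Computing: 24 − 24 + 12 − 4 + 1 = 9.

9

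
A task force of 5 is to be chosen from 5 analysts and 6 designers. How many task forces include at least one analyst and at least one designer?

455

With no constraint there are C(11,5) = 462 possible selections.
Subtract selections that omit an entire group: no analysts → C(6,5) = 6; no designers → C(5,5) = 1.
Both groups omitted at once is impossible, so 462 − 7 = 455.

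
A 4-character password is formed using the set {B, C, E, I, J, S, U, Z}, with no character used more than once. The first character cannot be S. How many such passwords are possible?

The first character has 8−1 = 7 choices (anything except S).
The remaining 3 characters are filled from the other 7 symbols without repetition: 7 × 6 × 5 = 210.
Total: 7 × 210 = 1470.

1470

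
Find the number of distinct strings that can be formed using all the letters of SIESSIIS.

280

The 8 letters of SIESSIIS have repeats: I appearing 3 times and S appearing 4 times.
So there are 8! / (4!·3!) = 280 distinguishable arrangements.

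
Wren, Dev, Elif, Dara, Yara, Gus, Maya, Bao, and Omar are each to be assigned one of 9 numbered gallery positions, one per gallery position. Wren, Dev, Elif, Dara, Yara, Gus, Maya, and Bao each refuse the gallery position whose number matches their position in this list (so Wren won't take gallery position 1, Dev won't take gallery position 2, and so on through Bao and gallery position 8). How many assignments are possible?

148329

Let Aᵢ (for 1 ≤ i ≤ 8) be the placements that put person i in their forbidden gallery position. Any j of these fix j positions, leaving (9−j)! ways to fill the rest, and there are C(8,j) ways to pick which j.
By inclusion–exclusion, the number of valid placements is Σ_{j=0}^{8} (−1)^j C(8,j)·(9−j)!.
Computing: 362880 − 322560 + 141120 − 40320 + 8400 − 1344 + 168 − 16 + 1 = 148329.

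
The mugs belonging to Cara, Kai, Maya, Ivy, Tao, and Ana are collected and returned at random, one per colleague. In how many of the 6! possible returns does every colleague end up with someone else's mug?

265

Let Aᵢ be the assignments in which colleague i gets their own mug. We want the size of the complement of A₁∪…∪A_6.
By inclusion–exclusion this is Σ_{j=0}^{6} (−1)^j C(6,j)·(6−j)!.
Computing: 720 − 720 + 360 − 120 + 30 − 6 + 1 = 265.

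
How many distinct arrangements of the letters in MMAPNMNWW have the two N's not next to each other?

11760

Total arrangements of MMAPNMNWW: 9!/(3!·2!·2!) = 15120.
If the two N's are adjacent, glue them into one block, leaving 8 items to arrange: (8)!/(3!·2!) = 3360 ways.
Subtracting, 15120 − 3360 = 11760 arrangements keep the N's apart.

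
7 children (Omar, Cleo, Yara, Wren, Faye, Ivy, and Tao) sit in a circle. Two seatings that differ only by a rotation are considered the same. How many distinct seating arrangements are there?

Around a circle, 7 distinct people have 7!/7 = (6)! = 720 rotationally distinct seatings.

720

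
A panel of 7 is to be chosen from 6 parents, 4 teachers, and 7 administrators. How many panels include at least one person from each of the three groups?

Unrestricted: C(17,7) = 19448 ways to pick any 7 of the 17.
Selections missing a whole group: no parents → C(11,7) = 330; no teachers → C(13,7) = 1716; no administrators → C(10,7) = 120.
Add back selections omitting two groups (i.e. drawn from a single group): C(6,7) + C(4,7) + C(7,7) = 1.
By inclusion–exclusion: 19448 − 2166 + 1 = 17283.

17283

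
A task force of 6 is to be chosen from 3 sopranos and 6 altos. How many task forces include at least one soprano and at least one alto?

83

With no constraint there are C(9,6) = 84 possible selections.
Subtract selections that omit an entire group: no sopranos → C(6,6) = 1; no altos → C(3,6) = 0.
Both groups omitted at once is impossible, so 84 − 1 = 83.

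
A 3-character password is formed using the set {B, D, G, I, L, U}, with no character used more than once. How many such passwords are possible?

120

Choose and order 3 of the 6 symbols: the first character has 6 options, the next 5, then 4.
That product is 6 × 5 × 4 = 120.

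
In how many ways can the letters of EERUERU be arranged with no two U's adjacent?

Total arrangements of EERUERU: 7!/(3!·2!·2!) = 210.
Arrangements with the U's together: treat UU as one letter, giving (6)!/(3!·2!) = 60.
Hence 210 − 60 = 150.

150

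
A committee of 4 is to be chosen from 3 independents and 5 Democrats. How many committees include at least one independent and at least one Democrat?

65

Total 4-person selections from all 8: C(8,4) = 70.
Selections missing a whole group: no independents → C(5,4) = 5; no Democrats → C(3,4) = 0.
Both groups omitted at once is impossible, so 70 − 5 = 65.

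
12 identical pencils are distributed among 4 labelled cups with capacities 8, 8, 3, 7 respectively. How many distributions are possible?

216

By stars and bars, unrestricted non-negative solutions to x_1+…+x_4 = 12 number C(12+3,3) = 455.
Subtract solutions that violate a single cap (substitute x_i' = x_i − (cap_i+1)): x_1 ≥ 9 gives C(6,3) = 20; x_2 ≥ 9 gives C(6,3) = 20; x_3 ≥ 4 gives C(11,3) = 165; x_4 ≥ 8 gives C(7,3) = 35. Together 240.
Add back pairs where two caps are both exceeded: 0 + 0 + 0 + 0 + 0 + 1 = 1.
By inclusion–exclusion the count is 455 − 240 + 1 = 216.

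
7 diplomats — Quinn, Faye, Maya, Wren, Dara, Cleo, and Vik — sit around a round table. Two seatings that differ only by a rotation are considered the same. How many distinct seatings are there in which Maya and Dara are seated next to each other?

240

Treat {Maya, Dara} as one unit (2 internal orders) and seat the resulting 6 units around the table: (5)! circular arrangements.
So 2 × (5)! = 2 × 120 = 240.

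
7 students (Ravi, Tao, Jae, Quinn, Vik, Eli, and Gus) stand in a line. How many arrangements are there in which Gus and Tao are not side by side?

3600

Of the 7! = 5040 arrangements, those with Gus and Tao adjacent number 2 × 6! = 1440 (treat the pair as a block with 2 internal orders).
Complementary counting: 5040 − 1440 = 3600.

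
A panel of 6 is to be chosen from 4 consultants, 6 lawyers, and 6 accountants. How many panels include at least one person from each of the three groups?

With no constraint there are C(16,6) = 8008 possible selections.
Selections missing a whole group: no consultants → C(12,6) = 924; no lawyers → C(10,6) = 210; no accountants → C(10,6) = 210.
Add back selections omitting two groups (i.e. drawn from a single group): C(4,6) + C(6,6) + C(6,6) = 2.
By inclusion–exclusion: 8008 − 1344 + 2 = 6666.

6666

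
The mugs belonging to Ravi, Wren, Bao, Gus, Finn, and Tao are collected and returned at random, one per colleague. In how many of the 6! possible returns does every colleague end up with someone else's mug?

265

Count assignments avoiding every fixed point. For any j of the 6 colleagues fixed to their own mug, the other 6−j can be arranged in (6−j)! ways.
By inclusion–exclusion this is Σ_{j=0}^{6} (−1)^j C(6,j)·(6−j)!.
Computing: 720 − 720 + 360 − 120 + 30 − 6 + 1 = 265.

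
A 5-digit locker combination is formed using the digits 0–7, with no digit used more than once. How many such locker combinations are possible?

6720

With no repetition, fill the 5 digits in order: 8 choices, then 7, down to 4.
8 × 7 × 6 × 5 × 4 = 6720.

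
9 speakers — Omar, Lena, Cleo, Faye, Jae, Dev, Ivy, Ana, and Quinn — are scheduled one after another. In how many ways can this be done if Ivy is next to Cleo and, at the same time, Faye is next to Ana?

Treat {Ivy,Cleo} as one block (2 orders) and {Faye,Ana} as another (2 orders).
That leaves 7 units to arrange: 2 × 2 × 7! = 4 × 5040 = 20160.

20160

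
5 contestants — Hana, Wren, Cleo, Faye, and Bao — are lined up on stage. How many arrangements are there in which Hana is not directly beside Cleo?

There are 5! = 120 arrangements in all. If Hana and Cleo are adjacent, merging them into one block gives 2·(4)! = 48 arrangements.
Complementary counting: 120 − 48 = 72.

72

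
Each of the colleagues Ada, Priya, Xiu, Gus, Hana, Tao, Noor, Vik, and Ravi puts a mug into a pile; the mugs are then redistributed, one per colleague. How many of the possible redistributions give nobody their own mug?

Count assignments avoiding every fixed point. For any j of the 9 colleagues fixed to their own mug, the other 9−j can be arranged in (9−j)! ways.
By inclusion–exclusion this is Σ_{j=0}^{9} (−1)^j C(9,j)·(9−j)!.
Computing: 362880 − 362880 + 181440 − 60480 + 15120 − 3024 + 504 − 72 + 9 − 1 = 133496.

133496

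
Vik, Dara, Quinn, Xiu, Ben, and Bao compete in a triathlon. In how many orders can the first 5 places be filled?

There are 6 choices for 1st place, 5 for 2nd, and so on down to 2 for position 5.
That gives 6 × 5 × 4 × 3 × 2 = 720.

720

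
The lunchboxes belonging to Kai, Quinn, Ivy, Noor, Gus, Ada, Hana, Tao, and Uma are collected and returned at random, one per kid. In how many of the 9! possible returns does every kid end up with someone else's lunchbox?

Count assignments avoiding every fixed point. For any j of the 9 kids fixed to their own lunchbox, the other 9−j can be arranged in (9−j)! ways.
By inclusion–exclusion this is Σ_{j=0}^{9} (−1)^j C(9,j)·(9−j)!.
Computing: 362880 − 362880 + 181440 − 60480 + 15120 − 3024 + 504 − 72 + 9 − 1 = 133496.

133496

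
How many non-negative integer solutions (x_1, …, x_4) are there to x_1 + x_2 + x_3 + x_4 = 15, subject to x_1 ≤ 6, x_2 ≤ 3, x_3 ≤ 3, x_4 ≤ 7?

33

By stars and bars, unrestricted non-negative solutions to x_1+…+x_4 = 15 number C(15+3,3) = 816.
Subtract solutions that violate a single cap (substitute x_i' = x_i − (cap_i+1)): x_1 ≥ 7 gives C(11,3) = 165; x_2 ≥ 4 gives C(14,3) = 364; x_3 ≥ 4 gives C(14,3) = 364; x_4 ≥ 8 gives C(10,3) = 120. Together 1013.
Add back pairs where two caps are both exceeded: 35 + 35 + 1 + 120 + 20 + 20 = 231.
Subtract triples: 1 + 0 + 0 + 0 = 1.
By inclusion–exclusion the count is 816 − 1013 + 231 − 1 = 33.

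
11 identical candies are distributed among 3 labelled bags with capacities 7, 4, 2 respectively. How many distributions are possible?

Without the upper bounds there are C(13,2) = 78 ways to split 11 among 3 bags.
Subtract solutions that violate a single cap (substitute x_i' = x_i − (cap_i+1)): x_1 ≥ 8 gives C(5,2) = 10; x_2 ≥ 5 gives C(8,2) = 28; x_3 ≥ 3 gives C(10,2) = 45. Together 83.
Add back pairs where two caps are both exceeded: 0 + 1 + 10 = 11.
By inclusion–exclusion the count is 78 − 83 + 11 = 6.

6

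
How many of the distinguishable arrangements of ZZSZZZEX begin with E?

With the first slot taken by E, it remains to arrange the other 7 letters (ZZSZZZX).
Those 7 letters have Z appearing 5 times, giving (7)!/(5!) = 42.

42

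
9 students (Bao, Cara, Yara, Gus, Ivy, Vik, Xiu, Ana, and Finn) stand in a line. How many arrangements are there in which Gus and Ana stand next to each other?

80640

Place the 7 others and the Gus-Ana pair as 8 objects in a line; the pair has 2 internal arrangements.
So the count is 2·(8)! = 80640.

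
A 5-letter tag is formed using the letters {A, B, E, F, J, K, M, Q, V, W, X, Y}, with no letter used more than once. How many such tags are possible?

95040

Choose and order 5 of the 12 symbols: the first letter has 12 options, the next 11, and so on down to 8.
That product is 12 × 11 × 10 × 9 × 8 = 95040.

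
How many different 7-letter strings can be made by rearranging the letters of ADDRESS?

ADDRESS has 7 letters with D appearing twice and S appearing twice.
Dividing 7! = 5040 by 2!·2! = 4 for the repeated letters gives 1260.

1260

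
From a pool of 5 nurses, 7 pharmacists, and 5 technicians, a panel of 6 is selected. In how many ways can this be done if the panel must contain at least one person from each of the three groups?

Total 6-person selections from all 17: C(17,6) = 12376.
Subtract selections that omit an entire group: no nurses → C(12,6) = 924; no pharmacists → C(10,6) = 210; no technicians → C(12,6) = 924.
Add back selections omitting two groups (i.e. drawn from a single group): C(5,6) + C(7,6) + C(5,6) = 7.
By inclusion–exclusion: 12376 − 2058 + 7 = 10325.

10325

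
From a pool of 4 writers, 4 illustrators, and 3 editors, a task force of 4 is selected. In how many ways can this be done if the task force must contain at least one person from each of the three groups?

Unrestricted: C(11,4) = 330 ways to pick any 4 of the 11.
Subtract selections that omit an entire group: no writers → C(7,4) = 35; no illustrators → C(7,4) = 35; no editors → C(8,4) = 70.
Add back selections omitting two groups (i.e. drawn from a single group): C(4,4) + C(4,4) + C(3,4) = 2.
By inclusion–exclusion: 330 − 140 + 2 = 192.

192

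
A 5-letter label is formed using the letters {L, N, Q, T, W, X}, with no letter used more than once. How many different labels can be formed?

720

Choose and order 5 of the 6 symbols: the first letter has 6 options, the next 5, and so on down to 2.
That product is 6 × 5 × 4 × 3 × 2 = 720.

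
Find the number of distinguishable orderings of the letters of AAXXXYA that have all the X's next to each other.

20

Treat the 3 copies of X as a single block. The multiset to arrange is then {XXX, A, A, A, Y}, 5 items in all.
That gives (5)!/(3!) = 20 arrangements.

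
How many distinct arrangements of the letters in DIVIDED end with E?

With the last slot taken by E, it remains to arrange the other 6 letters (DIVIDD).
Those 6 letters have D appearing 3 times and I appearing twice, giving (6)!/(3!·2!) = 60.

60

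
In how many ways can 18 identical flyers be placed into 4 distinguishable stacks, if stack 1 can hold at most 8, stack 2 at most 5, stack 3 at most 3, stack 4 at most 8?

73

Without the upper bounds there are C(21,3) = 1330 ways to split 18 among 4 stacks.
Subtract solutions that violate a single cap (substitute x_i' = x_i − (cap_i+1)): x_1 ≥ 9 gives C(12,3) = 220; x_2 ≥ 6 gives C(15,3) = 455; x_3 ≥ 4 gives C(17,3) = 680; x_4 ≥ 9 gives C(12,3) = 220. Together 1575.
Add back pairs where two caps are both exceeded: 20 + 56 + 1 + 165 + 20 + 56 = 318.
By inclusion–exclusion the count is 1330 − 1575 + 318 = 73.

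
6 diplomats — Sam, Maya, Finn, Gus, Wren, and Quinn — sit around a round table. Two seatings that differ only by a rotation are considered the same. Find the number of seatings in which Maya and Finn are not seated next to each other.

72

All circular seatings of 6 people number (5)! = 120.
Seatings with Maya beside Finn: treat them as a block with 2 internal orders, giving 2 × (4)! = 48.
Subtracting, 120 − 48 = 72.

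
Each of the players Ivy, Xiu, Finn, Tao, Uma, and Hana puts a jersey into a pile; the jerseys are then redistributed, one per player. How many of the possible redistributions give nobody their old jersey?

265

This is the derangement count D_6: permutations of 6 items with no fixed point.
By inclusion–exclusion this is Σ_{j=0}^{6} (−1)^j C(6,j)·(6−j)!.
Computing: 720 − 720 + 360 − 120 + 30 − 6 + 1 = 265.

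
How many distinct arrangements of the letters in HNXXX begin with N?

4

With the first slot taken by N, it remains to arrange the other 4 letters (HXXX).
Those 4 letters have X appearing 3 times, giving (4)!/(3!) = 4.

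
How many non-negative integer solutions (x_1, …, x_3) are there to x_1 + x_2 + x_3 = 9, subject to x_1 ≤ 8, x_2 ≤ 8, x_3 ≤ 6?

By stars and bars, unrestricted non-negative solutions to x_1+…+x_3 = 9 number C(9+2,2) = 55.
Subtract solutions that violate a single cap (substitute x_i' = x_i − (cap_i+1)): x_1 ≥ 9 gives C(2,2) = 1; x_2 ≥ 9 gives C(2,2) = 1; x_3 ≥ 7 gives C(4,2) = 6. Together 8.
No two caps can be exceeded simultaneously, so the pair terms are all 0.
By inclusion–exclusion the count is 55 − 8 + 0 = 47.

47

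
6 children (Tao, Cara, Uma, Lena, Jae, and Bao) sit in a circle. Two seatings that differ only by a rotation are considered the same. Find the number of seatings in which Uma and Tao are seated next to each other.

48

Glue Uma and Tao into a block (2 internal orders). Seating 5 units around a circle gives (4)! arrangements.
So 2 × (4)! = 2 × 24 = 48.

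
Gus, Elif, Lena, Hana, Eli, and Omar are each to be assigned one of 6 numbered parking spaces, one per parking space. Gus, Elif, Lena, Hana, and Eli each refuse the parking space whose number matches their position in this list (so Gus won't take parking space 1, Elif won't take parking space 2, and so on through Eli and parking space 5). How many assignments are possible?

Let Aᵢ (for 1 ≤ i ≤ 5) be the placements that put person i in their forbidden parking space. Any j of these fix j positions, leaving (6−j)! ways to fill the rest, and there are C(5,j) ways to pick which j.
By inclusion–exclusion, the number of valid placements is Σ_{j=0}^{5} (−1)^j C(5,j)·(6−j)!.
Computing: 720 − 600 + 240 − 60 + 10 − 1 = 309.

309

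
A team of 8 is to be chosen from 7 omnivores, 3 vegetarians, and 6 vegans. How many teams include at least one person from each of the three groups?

11529

Unrestricted: C(16,8) = 12870 ways to pick any 8 of the 16.
Subtract selections that omit an entire group: no omnivores → C(9,8) = 9; no vegetarians → C(13,8) = 1287; no vegans → C(10,8) = 45.
Add back selections omitting two groups (i.e. drawn from a single group): C(7,8) + C(3,8) + C(6,8) = 0.
By inclusion–exclusion: 12870 − 1341 + 0 = 11529.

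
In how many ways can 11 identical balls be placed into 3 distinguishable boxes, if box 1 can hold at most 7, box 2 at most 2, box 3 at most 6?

Without the upper bounds there are C(13,2) = 78 ways to split 11 among 3 boxes.
Subtract solutions that violate a single cap (substitute x_i' = x_i − (cap_i+1)): x_1 ≥ 8 gives C(5,2) = 10; x_2 ≥ 3 gives C(10,2) = 45; x_3 ≥ 7 gives C(6,2) = 15. Together 70.
Add back pairs where two caps are both exceeded: 1 + 0 + 3 = 4.
By inclusion–exclusion the count is 78 − 70 + 4 = 12.

12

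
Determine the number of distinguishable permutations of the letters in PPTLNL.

Letter multiplicities in PPTLNL: L×2, N×1, P×2, T×1.
Dividing 6! = 720 by 2!·2! = 4 for the repeated letters gives 180.

180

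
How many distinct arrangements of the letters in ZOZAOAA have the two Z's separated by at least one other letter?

150

Total arrangements of ZOZAOAA: 7!/(3!·2!·2!) = 210.
Arrangements with the Z's together: treat ZZ as one letter, giving (6)!/(3!·2!) = 60.
Hence 210 − 60 = 150.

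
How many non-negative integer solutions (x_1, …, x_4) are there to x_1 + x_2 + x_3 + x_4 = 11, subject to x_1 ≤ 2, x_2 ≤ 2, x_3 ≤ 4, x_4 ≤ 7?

Without the upper bounds there are C(14,3) = 364 ways to split 11 among 4 variables.
Subtract solutions that violate a single cap (substitute x_i' = x_i − (cap_i+1)): x_1 ≥ 3 gives C(11,3) = 165; x_2 ≥ 3 gives C(11,3) = 165; x_3 ≥ 5 gives C(9,3) = 84; x_4 ≥ 8 gives C(6,3) = 20. Together 434.
Add back pairs where two caps are both exceeded: 56 + 20 + 1 + 20 + 1 + 0 = 98.
Subtract triples: 1 + 0 + 0 + 0 = 1.
By inclusion–exclusion the count is 364 − 434 + 98 − 1 = 27.

27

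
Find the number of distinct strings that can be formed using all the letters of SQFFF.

The 5 letters of SQFFF have repeats: F appearing 3 times.
So there are 5! / (3!) = 20 distinguishable arrangements.

20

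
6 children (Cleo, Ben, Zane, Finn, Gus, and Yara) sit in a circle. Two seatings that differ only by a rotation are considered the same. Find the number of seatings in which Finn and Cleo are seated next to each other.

Treat {Finn, Cleo} as one unit (2 internal orders) and seat the resulting 5 units around the table: (4)! circular arrangements.
So 2 × (4)! = 2 × 24 = 48.

48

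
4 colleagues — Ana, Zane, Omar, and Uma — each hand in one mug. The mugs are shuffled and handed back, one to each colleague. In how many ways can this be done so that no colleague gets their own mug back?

Count assignments avoiding every fixed point. For any j of the 4 colleagues fixed to their own mug, the other 4−j can be arranged in (4−j)! ways.
By inclusion–exclusion this is Σ_{j=0}^{4} (−1)^j C(4,j)·(4−j)!.
Computing: 24 − 24 + 12 − 4 + 1 = 9.

9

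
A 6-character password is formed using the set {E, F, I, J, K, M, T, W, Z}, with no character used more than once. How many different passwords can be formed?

This is a permutation of 6 out of 9: P(9,6) = 9!/3!.
That product is 9 × 8 × 7 × 6 × 5 × 4 = 60480.

60480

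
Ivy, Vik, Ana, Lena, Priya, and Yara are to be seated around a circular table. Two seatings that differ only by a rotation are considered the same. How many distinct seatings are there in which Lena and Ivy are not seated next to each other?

72

All circular seatings of 6 people number (5)! = 120.
Seatings with Lena beside Ivy: treat them as a block with 2 internal orders, giving 2 × (4)! = 48.
Subtracting, 120 − 48 = 72.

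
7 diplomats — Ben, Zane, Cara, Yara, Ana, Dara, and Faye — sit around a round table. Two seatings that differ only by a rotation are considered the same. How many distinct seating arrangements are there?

Fix one person's seat to break rotational symmetry; the remaining 6 people can be arranged in (6)! = 720 ways.

720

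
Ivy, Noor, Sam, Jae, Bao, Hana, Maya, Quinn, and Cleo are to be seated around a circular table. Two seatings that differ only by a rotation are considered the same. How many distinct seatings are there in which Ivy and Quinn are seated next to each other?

10080

Glue Ivy and Quinn into a block (2 internal orders). Seating 8 units around a circle gives (7)! arrangements.
So 2 × (7)! = 2 × 5040 = 10080.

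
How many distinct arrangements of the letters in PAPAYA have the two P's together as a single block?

20

Treat the 2 copies of P as a single block. The multiset to arrange is then {PP, A, A, A, Y}, 5 items in all.
That gives (5)!/(3!) = 20 arrangements.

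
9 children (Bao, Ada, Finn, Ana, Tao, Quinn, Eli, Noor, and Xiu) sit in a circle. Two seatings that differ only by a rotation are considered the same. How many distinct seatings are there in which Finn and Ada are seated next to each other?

10080

Treat {Finn, Ada} as one unit (2 internal orders) and seat the resulting 8 units around the table: (7)! circular arrangements.
So 2 × (7)! = 2 × 5040 = 10080.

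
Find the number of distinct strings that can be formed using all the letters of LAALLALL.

LAALLALL has 8 letters with A appearing 3 times and L appearing 5 times.
The number of distinct arrangements is 8!/(5!·3!) = 40320/720 = 56.

56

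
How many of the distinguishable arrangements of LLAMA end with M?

With the last slot taken by M, it remains to arrange the other 4 letters (LLAA).
Those 4 letters have A appearing twice and L appearing twice, giving (4)!/(2!·2!) = 6.

6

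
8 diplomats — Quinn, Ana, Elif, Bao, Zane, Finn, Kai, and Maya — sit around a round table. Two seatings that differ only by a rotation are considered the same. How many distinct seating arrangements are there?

5040

Fix one person's seat to break rotational symmetry; the remaining 7 people can be arranged in (7)! = 5040 ways.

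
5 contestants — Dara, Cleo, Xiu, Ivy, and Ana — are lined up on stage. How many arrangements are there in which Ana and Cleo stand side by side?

Glue Ana and Cleo into one block (2 internal orders), leaving 4 units to arrange in a row.
So the count is 2·(4)! = 48.

48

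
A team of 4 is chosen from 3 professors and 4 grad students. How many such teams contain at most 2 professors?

31

Split by how many professors are chosen (0 through 2).
Sum: C(3,0)·C(4,4) + C(3,1)·C(4,3) + C(3,2)·C(4,2) = 1 + 12 + 18 = 31.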